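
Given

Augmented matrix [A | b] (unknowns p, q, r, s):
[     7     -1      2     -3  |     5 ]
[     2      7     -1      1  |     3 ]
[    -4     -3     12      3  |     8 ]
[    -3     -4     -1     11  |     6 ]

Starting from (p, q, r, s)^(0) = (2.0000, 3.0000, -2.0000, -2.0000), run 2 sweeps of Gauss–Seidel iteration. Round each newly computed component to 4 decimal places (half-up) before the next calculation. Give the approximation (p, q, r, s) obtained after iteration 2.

Iteration 1:
  p = (5 - (-1)·3.0000 - (2)·-2.0000 - (-3)·-2.0000) / (7) = 0.8571
  q = (3 - (2)·0.8571 - (-1)·-2.0000 - (1)·-2.0000) / (7) = 0.1837
  r = (8 - (-4)·0.8571 - (-3)·0.1837 - (3)·-2.0000) / (12) = 1.4983
  s = (6 - (-3)·0.8571 - (-4)·0.1837 - (-1)·1.4983) / (11) = 0.9822
Iteration 2:
  p = (5 - (-1)·0.1837 - (2)·1.4983 - (-3)·0.9822) / (7) = 0.7334
  q = (3 - (2)·0.7334 - (-1)·1.4983 - (1)·0.9822) / (7) = 0.2928
  r = (8 - (-4)·0.7334 - (-3)·0.2928 - (3)·0.9822) / (12) = 0.7388
  s = (6 - (-3)·0.7334 - (-4)·0.2928 - (-1)·0.7388) / (11) = 0.9191

(0.7334, 0.2928, 0.7388, 0.9191)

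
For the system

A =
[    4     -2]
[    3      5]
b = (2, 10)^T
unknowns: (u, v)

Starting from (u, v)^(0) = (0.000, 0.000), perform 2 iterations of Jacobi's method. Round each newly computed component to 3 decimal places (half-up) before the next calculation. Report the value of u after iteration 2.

1.500

Iteration 1:
  u = (2 - (-2)·0.000) / (4) = 0.500
  v = (10 - (3)·0.000) / (5) = 2.000
Iteration 2:
  u = (2 - (-2)·2.000) / (4) = 1.500
  v = (10 - (3)·0.500) / (5) = 1.700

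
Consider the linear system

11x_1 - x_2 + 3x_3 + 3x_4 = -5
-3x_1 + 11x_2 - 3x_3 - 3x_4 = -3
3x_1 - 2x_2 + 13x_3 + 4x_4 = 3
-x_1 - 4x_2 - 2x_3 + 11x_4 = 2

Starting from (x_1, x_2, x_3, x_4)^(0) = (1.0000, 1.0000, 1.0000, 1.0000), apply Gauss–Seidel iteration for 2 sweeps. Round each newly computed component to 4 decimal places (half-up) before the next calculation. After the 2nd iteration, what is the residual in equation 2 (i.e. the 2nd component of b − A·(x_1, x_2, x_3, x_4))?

0.1359

Iteration 1:
  x_1 = (-5 - (-1)·1.0000 - (3)·1.0000 - (3)·1.0000) / (11) = -0.9091
  x_2 = (-3 - (-3)·-0.9091 - (-3)·1.0000 - (-3)·1.0000) / (11) = 0.0248
  x_3 = (3 - (3)·-0.9091 - (-2)·0.0248 - (4)·1.0000) / (13) = 0.1367
  x_4 = (2 - (-1)·-0.9091 - (-4)·0.0248 - (-2)·0.1367) / (11) = 0.1330
Iteration 2:
  x_1 = (-5 - (-1)·0.0248 - (3)·0.1367 - (3)·0.1330) / (11) = -0.5258
  x_2 = (-3 - (-3)·-0.5258 - (-3)·0.1367 - (-3)·0.1330) / (11) = -0.3426
  x_3 = (3 - (3)·-0.5258 - (-2)·-0.3426 - (4)·0.1330) / (13) = 0.2585
  x_4 = (2 - (-1)·-0.5258 - (-4)·-0.3426 - (-2)·0.2585) / (11) = 0.0564
Residual b − A·x = (-0.5035, 0.1359, 0.3061, 0.0004)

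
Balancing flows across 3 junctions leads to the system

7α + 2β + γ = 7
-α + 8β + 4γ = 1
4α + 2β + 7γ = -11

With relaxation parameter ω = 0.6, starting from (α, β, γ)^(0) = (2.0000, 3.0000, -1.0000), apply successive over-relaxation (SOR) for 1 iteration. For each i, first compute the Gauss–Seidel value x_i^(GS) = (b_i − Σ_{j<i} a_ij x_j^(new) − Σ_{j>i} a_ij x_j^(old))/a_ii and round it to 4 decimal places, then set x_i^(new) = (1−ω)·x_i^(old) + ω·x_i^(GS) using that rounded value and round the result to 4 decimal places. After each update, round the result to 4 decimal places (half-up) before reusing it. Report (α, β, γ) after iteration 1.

Iteration 1:
  α: GS value = (7 - (2)·3.0000 - (1)·-1.0000) / (7) = 0.2857;  α ← (1−ω)·2.0000 + ω·0.2857 = 0.9714
  β: GS value = (1 - (-1)·0.9714 - (4)·-1.0000) / (8) = 0.7464;  β ← (1−ω)·3.0000 + ω·0.7464 = 1.6478
  γ: GS value = (-11 - (4)·0.9714 - (2)·1.6478) / (7) = -2.5973;  γ ← (1−ω)·-1.0000 + ω·-2.5973 = -1.9584

(0.9714, 1.6478, -1.9584)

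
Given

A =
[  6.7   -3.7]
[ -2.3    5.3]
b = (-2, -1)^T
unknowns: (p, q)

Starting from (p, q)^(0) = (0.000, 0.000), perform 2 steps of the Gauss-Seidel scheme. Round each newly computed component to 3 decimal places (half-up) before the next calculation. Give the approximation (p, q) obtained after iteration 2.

(-0.474, -0.394)

Iteration 1:
  p = (-2 - (-3.7)·0.000) / (6.7) = -0.299
  q = (-1 - (-2.3)·-0.299) / (5.3) = -0.318
Iteration 2:
  p = (-2 - (-3.7)·-0.318) / (6.7) = -0.474
  q = (-1 - (-2.3)·-0.474) / (5.3) = -0.394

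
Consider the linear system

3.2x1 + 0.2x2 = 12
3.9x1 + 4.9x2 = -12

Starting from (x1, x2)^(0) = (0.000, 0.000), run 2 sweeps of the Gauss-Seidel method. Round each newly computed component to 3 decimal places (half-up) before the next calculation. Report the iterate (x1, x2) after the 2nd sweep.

Iteration 1:
  x1 = (12 - (0.2)·0.000) / (3.2) = 3.750
  x2 = (-12 - (3.9)·3.750) / (4.9) = -5.434
Iteration 2:
  x1 = (12 - (0.2)·-5.434) / (3.2) = 4.090
  x2 = (-12 - (3.9)·4.090) / (4.9) = -5.704

(4.090, -5.704)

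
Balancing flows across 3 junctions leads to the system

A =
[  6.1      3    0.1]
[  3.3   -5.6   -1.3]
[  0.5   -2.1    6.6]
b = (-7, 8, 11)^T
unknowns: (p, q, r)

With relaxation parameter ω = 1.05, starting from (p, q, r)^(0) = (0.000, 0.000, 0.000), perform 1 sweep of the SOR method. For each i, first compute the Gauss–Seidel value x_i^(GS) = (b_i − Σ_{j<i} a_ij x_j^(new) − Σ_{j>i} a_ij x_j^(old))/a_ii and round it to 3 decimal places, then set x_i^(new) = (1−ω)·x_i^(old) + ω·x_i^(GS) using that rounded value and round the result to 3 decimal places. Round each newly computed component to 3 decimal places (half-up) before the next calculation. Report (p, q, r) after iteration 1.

Iteration 1:
  p: GS value = (-7 - (3)·0.000 - (0.1)·0.000) / (6.1) = -1.148;  p ← (1−ω)·0.000 + ω·-1.148 = -1.205
  q: GS value = (8 - (3.3)·-1.205 - (-1.3)·0.000) / (-5.6) = -2.139;  q ← (1−ω)·0.000 + ω·-2.139 = -2.246
  r: GS value = (11 - (0.5)·-1.205 - (-2.1)·-2.246) / (6.6) = 1.043;  r ← (1−ω)·0.000 + ω·1.043 = 1.095

(-1.205, -2.246, 1.095)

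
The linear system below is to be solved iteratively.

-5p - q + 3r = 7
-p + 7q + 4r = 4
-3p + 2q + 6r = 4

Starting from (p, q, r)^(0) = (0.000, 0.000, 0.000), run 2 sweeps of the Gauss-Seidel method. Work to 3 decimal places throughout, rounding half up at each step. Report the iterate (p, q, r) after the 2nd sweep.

(-1.568, 0.437, -0.263)

Iteration 1:
  p = (7 - (-1)·0.000 - (3)·0.000) / (-5) = -1.400
  q = (4 - (-1)·-1.400 - (4)·0.000) / (7) = 0.371
  r = (4 - (-3)·-1.400 - (2)·0.371) / (6) = -0.157
Iteration 2:
  p = (7 - (-1)·0.371 - (3)·-0.157) / (-5) = -1.568
  q = (4 - (-1)·-1.568 - (4)·-0.157) / (7) = 0.437
  r = (4 - (-3)·-1.568 - (2)·0.437) / (6) = -0.263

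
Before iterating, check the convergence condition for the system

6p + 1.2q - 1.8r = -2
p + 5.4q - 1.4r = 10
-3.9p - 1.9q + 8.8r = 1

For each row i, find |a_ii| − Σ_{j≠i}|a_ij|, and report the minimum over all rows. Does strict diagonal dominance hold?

3

row 1: |6| − (1.2+1.8) = 3
row 2: |5.4| − (1+1.4) = 3
row 3: |8.8| − (3.9+1.9) = 3
minimum over rows = 3 → strictly diagonally dominant (convergence guaranteed)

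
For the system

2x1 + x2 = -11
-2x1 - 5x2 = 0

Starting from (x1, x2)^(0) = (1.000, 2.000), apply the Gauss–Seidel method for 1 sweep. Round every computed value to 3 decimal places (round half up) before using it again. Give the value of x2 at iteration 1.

Iteration 1:
  x1 = (-11 - (1)·2.000) / (2) = -6.500
  x2 = (0 - (-2)·-6.500) / (-5) = 2.600

2.600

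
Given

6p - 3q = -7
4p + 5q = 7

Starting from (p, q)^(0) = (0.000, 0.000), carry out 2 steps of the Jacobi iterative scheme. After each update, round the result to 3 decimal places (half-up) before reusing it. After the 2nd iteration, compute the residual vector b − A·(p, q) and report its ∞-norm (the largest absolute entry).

2.804

Iteration 1:
  p = (-7 - (-3)·0.000) / (6) = -1.167
  q = (7 - (4)·0.000) / (5) = 1.400
Iteration 2:
  p = (-7 - (-3)·1.400) / (6) = -0.467
  q = (7 - (4)·-1.167) / (5) = 2.334
Residual b − A·x = (2.804, -2.802); ∞-norm = 2.804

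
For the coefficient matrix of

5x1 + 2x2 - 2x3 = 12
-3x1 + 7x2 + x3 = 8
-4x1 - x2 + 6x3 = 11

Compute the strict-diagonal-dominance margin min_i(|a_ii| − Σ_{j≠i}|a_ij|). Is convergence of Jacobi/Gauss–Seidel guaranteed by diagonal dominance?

1

row 1: |5| − (2+2) = 1
row 2: |7| − (3+1) = 3
row 3: |6| − (4+1) = 1
minimum over rows = 1 → strictly diagonally dominant (convergence guaranteed)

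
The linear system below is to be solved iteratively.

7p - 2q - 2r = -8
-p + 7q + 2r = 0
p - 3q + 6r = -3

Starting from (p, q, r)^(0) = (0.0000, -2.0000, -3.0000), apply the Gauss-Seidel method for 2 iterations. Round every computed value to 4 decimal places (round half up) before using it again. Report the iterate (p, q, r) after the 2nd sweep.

(-0.9533, -0.1858, -0.4340)

Iteration 1:
  p = (-8 - (-2)·-2.0000 - (-2)·-3.0000) / (7) = -2.5714
  q = (0 - (-1)·-2.5714 - (2)·-3.0000) / (7) = 0.4898
  r = (-3 - (1)·-2.5714 - (-3)·0.4898) / (6) = 0.1735
Iteration 2:
  p = (-8 - (-2)·0.4898 - (-2)·0.1735) / (7) = -0.9533
  q = (0 - (-1)·-0.9533 - (2)·0.1735) / (7) = -0.1858
  r = (-3 - (1)·-0.9533 - (-3)·-0.1858) / (6) = -0.4340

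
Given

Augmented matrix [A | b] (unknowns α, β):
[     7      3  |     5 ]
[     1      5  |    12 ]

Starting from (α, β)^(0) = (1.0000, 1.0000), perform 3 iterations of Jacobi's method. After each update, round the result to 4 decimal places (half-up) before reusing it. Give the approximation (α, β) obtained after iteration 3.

(-0.2898, 2.4457)

Iteration 1:
  α = (5 - (3)·1.0000) / (7) = 0.2857
  β = (12 - (1)·1.0000) / (5) = 2.2000
Iteration 2:
  α = (5 - (3)·2.2000) / (7) = -0.2286
  β = (12 - (1)·0.2857) / (5) = 2.3429
Iteration 3:
  α = (5 - (3)·2.3429) / (7) = -0.2898
  β = (12 - (1)·-0.2286) / (5) = 2.4457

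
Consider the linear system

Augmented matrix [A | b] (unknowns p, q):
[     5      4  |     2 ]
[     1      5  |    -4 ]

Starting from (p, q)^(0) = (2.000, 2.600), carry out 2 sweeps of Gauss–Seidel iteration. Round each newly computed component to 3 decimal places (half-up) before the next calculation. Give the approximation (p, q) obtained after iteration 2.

Iteration 1:
  p = (2 - (4)·2.600) / (5) = -1.680
  q = (-4 - (1)·-1.680) / (5) = -0.464
Iteration 2:
  p = (2 - (4)·-0.464) / (5) = 0.771
  q = (-4 - (1)·0.771) / (5) = -0.954

(0.771, -0.954)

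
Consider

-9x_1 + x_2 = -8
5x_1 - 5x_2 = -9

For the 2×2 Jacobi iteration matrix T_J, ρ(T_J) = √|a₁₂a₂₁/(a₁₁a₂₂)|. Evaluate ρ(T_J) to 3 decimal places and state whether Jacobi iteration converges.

0.333

a₁₂a₂₁/(a₁₁a₂₂) = (1)·(5) / ((-9)·(-5)) = 0.111111
ρ = √|0.111111| = √0.111111 = 0.333
ρ < 1, so Jacobi converges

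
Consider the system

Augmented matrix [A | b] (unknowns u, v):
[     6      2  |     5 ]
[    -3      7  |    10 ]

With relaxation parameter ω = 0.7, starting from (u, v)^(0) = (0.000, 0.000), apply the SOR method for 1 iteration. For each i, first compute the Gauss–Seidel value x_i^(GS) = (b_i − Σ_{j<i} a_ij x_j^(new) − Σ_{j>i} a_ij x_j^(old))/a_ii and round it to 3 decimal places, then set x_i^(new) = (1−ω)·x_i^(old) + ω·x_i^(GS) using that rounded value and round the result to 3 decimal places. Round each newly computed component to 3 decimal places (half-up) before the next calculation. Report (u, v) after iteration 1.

(0.583, 1.175)

Iteration 1:
  u: GS value = (5 - (2)·0.000) / (6) = 0.833;  u ← (1−ω)·0.000 + ω·0.833 = 0.583
  v: GS value = (10 - (-3)·0.583) / (7) = 1.678;  v ← (1−ω)·0.000 + ω·1.678 = 1.175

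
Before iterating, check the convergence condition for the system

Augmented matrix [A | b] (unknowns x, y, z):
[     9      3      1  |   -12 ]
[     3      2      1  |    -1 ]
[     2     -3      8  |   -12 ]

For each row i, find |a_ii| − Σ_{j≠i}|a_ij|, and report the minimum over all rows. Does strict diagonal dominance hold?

row 1: |9| − (3+1) = 5
row 2: |2| − (3+1) = -2
row 3: |8| − (2+3) = 3
minimum over rows = -2 → not strictly diagonally dominant

-2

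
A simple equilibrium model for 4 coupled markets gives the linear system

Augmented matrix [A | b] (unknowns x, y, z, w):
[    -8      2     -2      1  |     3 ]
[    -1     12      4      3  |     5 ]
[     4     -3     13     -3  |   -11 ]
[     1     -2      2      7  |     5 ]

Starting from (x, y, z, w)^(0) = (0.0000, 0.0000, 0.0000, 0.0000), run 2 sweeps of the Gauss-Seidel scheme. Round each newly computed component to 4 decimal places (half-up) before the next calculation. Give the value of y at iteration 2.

0.3665

Iteration 1:
  x = (3 - (2)·0.0000 - (-2)·0.0000 - (1)·0.0000) / (-8) = -0.3750
  y = (5 - (-1)·-0.3750 - (4)·0.0000 - (3)·0.0000) / (12) = 0.3854
  z = (-11 - (4)·-0.3750 - (-3)·0.3854 - (-3)·0.0000) / (13) = -0.6418
  w = (5 - (1)·-0.3750 - (-2)·0.3854 - (2)·-0.6418) / (7) = 1.0613
Iteration 2:
  x = (3 - (2)·0.3854 - (-2)·-0.6418 - (1)·1.0613) / (-8) = 0.0145
  y = (5 - (-1)·0.0145 - (4)·-0.6418 - (3)·1.0613) / (12) = 0.3665
  z = (-11 - (4)·0.0145 - (-3)·0.3665 - (-3)·1.0613) / (13) = -0.5211
  w = (5 - (1)·0.0145 - (-2)·0.3665 - (2)·-0.5211) / (7) = 0.9658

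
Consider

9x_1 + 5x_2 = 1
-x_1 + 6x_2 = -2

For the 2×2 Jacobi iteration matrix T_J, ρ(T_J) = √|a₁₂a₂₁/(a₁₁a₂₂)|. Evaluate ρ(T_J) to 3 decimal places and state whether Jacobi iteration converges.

a₁₂a₂₁/(a₁₁a₂₂) = (5)·(-1) / ((9)·(6)) = -0.092593
ρ = √|-0.092593| = √0.092593 = 0.304
ρ < 1, so Jacobi converges

0.304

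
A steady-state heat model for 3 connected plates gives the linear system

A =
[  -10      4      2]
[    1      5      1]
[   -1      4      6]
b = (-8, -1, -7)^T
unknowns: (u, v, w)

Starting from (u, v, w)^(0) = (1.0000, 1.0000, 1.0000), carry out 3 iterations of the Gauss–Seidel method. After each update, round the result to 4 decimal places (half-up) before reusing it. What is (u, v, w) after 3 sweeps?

(0.5303, -0.1125, -1.0033)

Iteration 1:
  u = (-8 - (4)·1.0000 - (2)·1.0000) / (-10) = 1.4000
  v = (-1 - (1)·1.4000 - (1)·1.0000) / (5) = -0.6800
  w = (-7 - (-1)·1.4000 - (4)·-0.6800) / (6) = -0.4800
Iteration 2:
  u = (-8 - (4)·-0.6800 - (2)·-0.4800) / (-10) = 0.4320
  v = (-1 - (1)·0.4320 - (1)·-0.4800) / (5) = -0.1904
  w = (-7 - (-1)·0.4320 - (4)·-0.1904) / (6) = -0.9677
Iteration 3:
  u = (-8 - (4)·-0.1904 - (2)·-0.9677) / (-10) = 0.5303
  v = (-1 - (1)·0.5303 - (1)·-0.9677) / (5) = -0.1125
  w = (-7 - (-1)·0.5303 - (4)·-0.1125) / (6) = -1.0033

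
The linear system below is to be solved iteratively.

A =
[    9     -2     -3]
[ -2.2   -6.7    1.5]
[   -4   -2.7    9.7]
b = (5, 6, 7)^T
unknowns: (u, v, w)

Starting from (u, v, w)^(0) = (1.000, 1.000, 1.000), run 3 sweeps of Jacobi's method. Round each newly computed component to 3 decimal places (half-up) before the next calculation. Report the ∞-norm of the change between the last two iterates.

Iteration 1:
  u = (5 - (-2)·1.000 - (-3)·1.000) / (9) = 1.111
  v = (6 - (-2.2)·1.000 - (1.5)·1.000) / (-6.7) = -1.000
  w = (7 - (-4)·1.000 - (-2.7)·1.000) / (9.7) = 1.412
Iteration 2:
  u = (5 - (-2)·-1.000 - (-3)·1.412) / (9) = 0.804
  v = (6 - (-2.2)·1.111 - (1.5)·1.412) / (-6.7) = -0.944
  w = (7 - (-4)·1.111 - (-2.7)·-1.000) / (9.7) = 0.901
Iteration 3:
  u = (5 - (-2)·-0.944 - (-3)·0.901) / (9) = 0.646
  v = (6 - (-2.2)·0.804 - (1.5)·0.901) / (-6.7) = -0.958
  w = (7 - (-4)·0.804 - (-2.7)·-0.944) / (9.7) = 0.790
Change: (-0.158, -0.014, -0.111) → max |·| = 0.158

0.158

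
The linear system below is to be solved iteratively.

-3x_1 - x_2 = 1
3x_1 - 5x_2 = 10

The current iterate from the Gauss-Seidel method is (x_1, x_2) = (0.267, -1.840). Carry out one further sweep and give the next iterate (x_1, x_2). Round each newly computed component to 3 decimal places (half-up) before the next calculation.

(0.280, -1.832)

One sweep:
  x_1 = (1 - (-1)·-1.840) / (-3) = 0.280
  x_2 = (10 - (3)·0.280) / (-5) = -1.832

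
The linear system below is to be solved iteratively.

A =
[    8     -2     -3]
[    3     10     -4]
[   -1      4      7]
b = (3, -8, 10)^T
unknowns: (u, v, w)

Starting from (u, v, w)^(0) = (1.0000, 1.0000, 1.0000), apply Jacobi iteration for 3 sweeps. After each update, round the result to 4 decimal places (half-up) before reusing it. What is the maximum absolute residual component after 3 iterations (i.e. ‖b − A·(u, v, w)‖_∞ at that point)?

1.7000

Iteration 1:
  u = (3 - (-2)·1.0000 - (-3)·1.0000) / (8) = 1.0000
  v = (-8 - (3)·1.0000 - (-4)·1.0000) / (10) = -0.7000
  w = (10 - (-1)·1.0000 - (4)·1.0000) / (7) = 1.0000
Iteration 2:
  u = (3 - (-2)·-0.7000 - (-3)·1.0000) / (8) = 0.5750
  v = (-8 - (3)·1.0000 - (-4)·1.0000) / (10) = -0.7000
  w = (10 - (-1)·1.0000 - (4)·-0.7000) / (7) = 1.9714
Iteration 3:
  u = (3 - (-2)·-0.7000 - (-3)·1.9714) / (8) = 0.9393
  v = (-8 - (3)·0.5750 - (-4)·1.9714) / (10) = -0.1839
  w = (10 - (-1)·0.5750 - (4)·-0.7000) / (7) = 1.9107
Residual b − A·x = (0.8499, -1.3361, -1.7000); ∞-norm = 1.7000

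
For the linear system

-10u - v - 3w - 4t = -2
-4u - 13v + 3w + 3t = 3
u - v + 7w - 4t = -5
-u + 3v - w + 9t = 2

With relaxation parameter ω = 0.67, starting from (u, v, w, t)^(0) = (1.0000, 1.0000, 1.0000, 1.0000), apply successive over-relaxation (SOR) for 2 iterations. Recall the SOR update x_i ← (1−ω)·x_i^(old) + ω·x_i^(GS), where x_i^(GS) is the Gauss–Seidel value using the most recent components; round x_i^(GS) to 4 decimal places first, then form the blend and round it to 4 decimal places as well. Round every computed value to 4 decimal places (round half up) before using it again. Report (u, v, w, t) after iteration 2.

Iteration 1:
  u: GS value = (-2 - (-1)·1.0000 - (-3)·1.0000 - (-4)·1.0000) / (-10) = -0.6000;  u ← (1−ω)·1.0000 + ω·-0.6000 = -0.0720
  v: GS value = (3 - (-4)·-0.0720 - (3)·1.0000 - (3)·1.0000) / (-13) = 0.2529;  v ← (1−ω)·1.0000 + ω·0.2529 = 0.4994
  w: GS value = (-5 - (1)·-0.0720 - (-1)·0.4994 - (-4)·1.0000) / (7) = -0.0612;  w ← (1−ω)·1.0000 + ω·-0.0612 = 0.2890
  t: GS value = (2 - (-1)·-0.0720 - (3)·0.4994 - (-1)·0.2890) / (9) = 0.0799;  t ← (1−ω)·1.0000 + ω·0.0799 = 0.3835
Iteration 2:
  u: GS value = (-2 - (-1)·0.4994 - (-3)·0.2890 - (-4)·0.3835) / (-10) = -0.0900;  u ← (1−ω)·-0.0720 + ω·-0.0900 = -0.0841
  v: GS value = (3 - (-4)·-0.0841 - (3)·0.2890 - (3)·0.3835) / (-13) = -0.0497;  v ← (1−ω)·0.4994 + ω·-0.0497 = 0.1315
  w: GS value = (-5 - (1)·-0.0841 - (-1)·0.1315 - (-4)·0.3835) / (7) = -0.4643;  w ← (1−ω)·0.2890 + ω·-0.4643 = -0.2157
  t: GS value = (2 - (-1)·-0.0841 - (3)·0.1315 - (-1)·-0.2157) / (9) = 0.1451;  t ← (1−ω)·0.3835 + ω·0.1451 = 0.2238

(-0.0841, 0.1315, -0.2157, 0.2238)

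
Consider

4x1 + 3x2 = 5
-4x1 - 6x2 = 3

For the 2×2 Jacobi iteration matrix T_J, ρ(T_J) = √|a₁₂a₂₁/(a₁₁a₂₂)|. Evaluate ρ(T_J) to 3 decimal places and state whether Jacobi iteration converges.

a₁₂a₂₁/(a₁₁a₂₂) = (3)·(-4) / ((4)·(-6)) = 0.500000
ρ = √|0.500000| = √0.500000 = 0.707
ρ < 1, so Jacobi converges

0.707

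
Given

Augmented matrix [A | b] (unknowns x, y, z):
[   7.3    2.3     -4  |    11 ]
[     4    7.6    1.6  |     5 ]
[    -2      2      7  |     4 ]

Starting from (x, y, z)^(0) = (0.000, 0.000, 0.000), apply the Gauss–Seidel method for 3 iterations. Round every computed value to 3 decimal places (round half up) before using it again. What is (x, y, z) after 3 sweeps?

Iteration 1:
  x = (11 - (2.3)·0.000 - (-4)·0.000) / (7.3) = 1.507
  y = (5 - (4)·1.507 - (1.6)·0.000) / (7.6) = -0.135
  z = (4 - (-2)·1.507 - (2)·-0.135) / (7) = 1.041
Iteration 2:
  x = (11 - (2.3)·-0.135 - (-4)·1.041) / (7.3) = 2.120
  y = (5 - (4)·2.120 - (1.6)·1.041) / (7.6) = -0.677
  z = (4 - (-2)·2.120 - (2)·-0.677) / (7) = 1.371
Iteration 3:
  x = (11 - (2.3)·-0.677 - (-4)·1.371) / (7.3) = 2.471
  y = (5 - (4)·2.471 - (1.6)·1.371) / (7.6) = -0.931
  z = (4 - (-2)·2.471 - (2)·-0.931) / (7) = 1.543

(2.471, -0.931, 1.543)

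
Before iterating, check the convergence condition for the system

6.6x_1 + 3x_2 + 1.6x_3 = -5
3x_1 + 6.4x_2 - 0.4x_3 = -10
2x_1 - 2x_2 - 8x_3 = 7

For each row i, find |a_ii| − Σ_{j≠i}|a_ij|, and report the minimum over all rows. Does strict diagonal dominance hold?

row 1: |6.6| − (3+1.6) = 2
row 2: |6.4| − (3+0.4) = 3
row 3: |-8| − (2+2) = 4
minimum over rows = 2 → strictly diagonally dominant (convergence guaranteed)

2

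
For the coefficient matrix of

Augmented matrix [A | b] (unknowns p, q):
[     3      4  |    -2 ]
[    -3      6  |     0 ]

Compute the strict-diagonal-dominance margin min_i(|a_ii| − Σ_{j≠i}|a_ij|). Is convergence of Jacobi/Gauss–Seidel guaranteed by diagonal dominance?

-1

row 1: |3| − (4) = -1
row 2: |6| − (3) = 3
minimum over rows = -1 → not strictly diagonally dominant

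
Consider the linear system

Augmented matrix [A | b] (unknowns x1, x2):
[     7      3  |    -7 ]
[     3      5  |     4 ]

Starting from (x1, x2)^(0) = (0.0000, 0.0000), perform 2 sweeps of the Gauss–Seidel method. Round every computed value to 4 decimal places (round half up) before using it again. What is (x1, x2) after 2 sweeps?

(-1.6000, 1.7600)

Iteration 1:
  x1 = (-7 - (3)·0.0000) / (7) = -1.0000
  x2 = (4 - (3)·-1.0000) / (5) = 1.4000
Iteration 2:
  x1 = (-7 - (3)·1.4000) / (7) = -1.6000
  x2 = (4 - (3)·-1.6000) / (5) = 1.7600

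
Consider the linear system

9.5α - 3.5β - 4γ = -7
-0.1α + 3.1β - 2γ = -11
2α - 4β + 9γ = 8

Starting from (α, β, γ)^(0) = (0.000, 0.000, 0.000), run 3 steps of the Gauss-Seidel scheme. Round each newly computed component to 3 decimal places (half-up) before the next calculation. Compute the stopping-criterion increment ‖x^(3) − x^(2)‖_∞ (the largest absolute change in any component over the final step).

0.105

Iteration 1:
  α = (-7 - (-3.5)·0.000 - (-4)·0.000) / (9.5) = -0.737
  β = (-11 - (-0.1)·-0.737 - (-2)·0.000) / (3.1) = -3.572
  γ = (8 - (2)·-0.737 - (-4)·-3.572) / (9) = -0.535
Iteration 2:
  α = (-7 - (-3.5)·-3.572 - (-4)·-0.535) / (9.5) = -2.278
  β = (-11 - (-0.1)·-2.278 - (-2)·-0.535) / (3.1) = -3.967
  γ = (8 - (2)·-2.278 - (-4)·-3.967) / (9) = -0.368
Iteration 3:
  α = (-7 - (-3.5)·-3.967 - (-4)·-0.368) / (9.5) = -2.353
  β = (-11 - (-0.1)·-2.353 - (-2)·-0.368) / (3.1) = -3.862
  γ = (8 - (2)·-2.353 - (-4)·-3.862) / (9) = -0.305
Change: (-0.075, 0.105, 0.063) → max |·| = 0.105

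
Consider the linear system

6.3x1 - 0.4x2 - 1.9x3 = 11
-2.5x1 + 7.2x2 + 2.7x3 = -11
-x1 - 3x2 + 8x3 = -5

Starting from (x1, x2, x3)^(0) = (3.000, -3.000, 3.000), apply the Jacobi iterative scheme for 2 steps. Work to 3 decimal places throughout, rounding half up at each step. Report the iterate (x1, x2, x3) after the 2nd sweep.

Iteration 1:
  x1 = (11 - (-0.4)·-3.000 - (-1.9)·3.000) / (6.3) = 2.460
  x2 = (-11 - (-2.5)·3.000 - (2.7)·3.000) / (7.2) = -1.611
  x3 = (-5 - (-1)·3.000 - (-3)·-3.000) / (8) = -1.375
Iteration 2:
  x1 = (11 - (-0.4)·-1.611 - (-1.9)·-1.375) / (6.3) = 1.229
  x2 = (-11 - (-2.5)·2.460 - (2.7)·-1.375) / (7.2) = -0.158
  x3 = (-5 - (-1)·2.460 - (-3)·-1.611) / (8) = -0.922

(1.229, -0.158, -0.922)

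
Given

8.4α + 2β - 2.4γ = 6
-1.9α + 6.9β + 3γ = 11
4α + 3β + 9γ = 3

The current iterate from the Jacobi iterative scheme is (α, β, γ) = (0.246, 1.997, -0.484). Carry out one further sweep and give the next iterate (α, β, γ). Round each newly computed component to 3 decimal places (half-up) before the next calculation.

(0.101, 1.872, -0.442)

One sweep:
  α = (6 - (2)·1.997 - (-2.4)·-0.484) / (8.4) = 0.101
  β = (11 - (-1.9)·0.246 - (3)·-0.484) / (6.9) = 1.872
  γ = (3 - (4)·0.246 - (3)·1.997) / (9) = -0.442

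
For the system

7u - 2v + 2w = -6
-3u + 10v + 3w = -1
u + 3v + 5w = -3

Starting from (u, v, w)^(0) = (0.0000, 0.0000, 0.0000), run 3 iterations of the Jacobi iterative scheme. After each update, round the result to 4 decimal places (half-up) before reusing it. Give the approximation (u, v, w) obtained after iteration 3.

Iteration 1:
  u = (-6 - (-2)·0.0000 - (2)·0.0000) / (7) = -0.8571
  v = (-1 - (-3)·0.0000 - (3)·0.0000) / (10) = -0.1000
  w = (-3 - (1)·0.0000 - (3)·0.0000) / (5) = -0.6000
Iteration 2:
  u = (-6 - (-2)·-0.1000 - (2)·-0.6000) / (7) = -0.7143
  v = (-1 - (-3)·-0.8571 - (3)·-0.6000) / (10) = -0.1771
  w = (-3 - (1)·-0.8571 - (3)·-0.1000) / (5) = -0.3686
Iteration 3:
  u = (-6 - (-2)·-0.1771 - (2)·-0.3686) / (7) = -0.8024
  v = (-1 - (-3)·-0.7143 - (3)·-0.3686) / (10) = -0.2037
  w = (-3 - (1)·-0.7143 - (3)·-0.1771) / (5) = -0.3509

(-0.8024, -0.2037, -0.3509)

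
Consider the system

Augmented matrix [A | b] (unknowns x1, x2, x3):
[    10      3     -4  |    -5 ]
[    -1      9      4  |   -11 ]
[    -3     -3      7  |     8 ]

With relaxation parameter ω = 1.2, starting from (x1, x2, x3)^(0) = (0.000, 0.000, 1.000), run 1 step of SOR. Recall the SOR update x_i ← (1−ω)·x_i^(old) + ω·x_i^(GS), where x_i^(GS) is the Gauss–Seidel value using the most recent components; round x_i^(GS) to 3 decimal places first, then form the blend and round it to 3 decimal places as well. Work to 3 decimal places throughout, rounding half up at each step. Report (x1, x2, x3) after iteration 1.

(-0.120, -2.016, 0.072)

Iteration 1:
  x1: GS value = (-5 - (3)·0.000 - (-4)·1.000) / (10) = -0.100;  x1 ← (1−ω)·0.000 + ω·-0.100 = -0.120
  x2: GS value = (-11 - (-1)·-0.120 - (4)·1.000) / (9) = -1.680;  x2 ← (1−ω)·0.000 + ω·-1.680 = -2.016
  x3: GS value = (8 - (-3)·-0.120 - (-3)·-2.016) / (7) = 0.227;  x3 ← (1−ω)·1.000 + ω·0.227 = 0.072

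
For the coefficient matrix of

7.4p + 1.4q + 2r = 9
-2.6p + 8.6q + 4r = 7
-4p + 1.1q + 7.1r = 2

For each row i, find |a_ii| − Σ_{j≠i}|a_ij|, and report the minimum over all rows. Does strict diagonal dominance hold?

row 1: |7.4| − (1.4+2) = 4
row 2: |8.6| − (2.6+4) = 2
row 3: |7.1| − (4+1.1) = 2
minimum over rows = 2 → strictly diagonally dominant (convergence guaranteed)

2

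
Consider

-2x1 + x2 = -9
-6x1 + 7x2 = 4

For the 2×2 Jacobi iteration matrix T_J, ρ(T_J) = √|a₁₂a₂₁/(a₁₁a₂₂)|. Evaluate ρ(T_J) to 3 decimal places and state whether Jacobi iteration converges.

a₁₂a₂₁/(a₁₁a₂₂) = (1)·(-6) / ((-2)·(7)) = 0.428571
ρ = √|0.428571| = √0.428571 = 0.655
ρ < 1, so Jacobi converges

0.655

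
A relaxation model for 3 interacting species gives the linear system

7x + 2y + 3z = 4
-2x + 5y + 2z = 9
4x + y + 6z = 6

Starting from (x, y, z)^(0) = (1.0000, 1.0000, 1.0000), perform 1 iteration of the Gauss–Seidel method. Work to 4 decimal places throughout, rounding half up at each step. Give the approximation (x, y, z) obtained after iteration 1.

(-0.1429, 1.3428, 0.8715)

Iteration 1:
  x = (4 - (2)·1.0000 - (3)·1.0000) / (7) = -0.1429
  y = (9 - (-2)·-0.1429 - (2)·1.0000) / (5) = 1.3428
  z = (6 - (4)·-0.1429 - (1)·1.3428) / (6) = 0.8715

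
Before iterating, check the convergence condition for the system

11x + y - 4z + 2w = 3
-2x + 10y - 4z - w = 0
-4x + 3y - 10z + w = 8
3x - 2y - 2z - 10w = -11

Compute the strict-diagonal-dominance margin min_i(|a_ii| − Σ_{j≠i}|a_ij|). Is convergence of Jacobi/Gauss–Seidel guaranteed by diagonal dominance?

2

row 1: |11| − (1+4+2) = 4
row 2: |10| − (2+4+1) = 3
row 3: |-10| − (4+3+1) = 2
row 4: |-10| − (3+2+2) = 3
minimum over rows = 2 → strictly diagonally dominant (convergence guaranteed)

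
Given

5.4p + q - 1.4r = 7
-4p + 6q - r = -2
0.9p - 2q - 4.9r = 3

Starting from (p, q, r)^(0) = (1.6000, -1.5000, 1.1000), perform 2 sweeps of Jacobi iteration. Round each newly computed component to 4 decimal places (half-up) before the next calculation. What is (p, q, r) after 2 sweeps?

Iteration 1:
  p = (7 - (1)·-1.5000 - (-1.4)·1.1000) / (5.4) = 1.8593
  q = (-2 - (-4)·1.6000 - (-1)·1.1000) / (6) = 0.9167
  r = (3 - (0.9)·1.6000 - (-2)·-1.5000) / (-4.9) = 0.2939
Iteration 2:
  p = (7 - (1)·0.9167 - (-1.4)·0.2939) / (5.4) = 1.2027
  q = (-2 - (-4)·1.8593 - (-1)·0.2939) / (6) = 0.9552
  r = (3 - (0.9)·1.8593 - (-2)·0.9167) / (-4.9) = -0.6449

(1.2027, 0.9552, -0.6449)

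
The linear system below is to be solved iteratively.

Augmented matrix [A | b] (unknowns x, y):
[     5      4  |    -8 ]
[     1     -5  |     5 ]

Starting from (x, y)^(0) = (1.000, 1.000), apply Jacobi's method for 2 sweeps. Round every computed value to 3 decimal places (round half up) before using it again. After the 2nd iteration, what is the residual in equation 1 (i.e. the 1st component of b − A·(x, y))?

2.720

Iteration 1:
  x = (-8 - (4)·1.000) / (5) = -2.400
  y = (5 - (1)·1.000) / (-5) = -0.800
Iteration 2:
  x = (-8 - (4)·-0.800) / (5) = -0.960
  y = (5 - (1)·-2.400) / (-5) = -1.480
Residual b − A·x = (2.720, -1.440)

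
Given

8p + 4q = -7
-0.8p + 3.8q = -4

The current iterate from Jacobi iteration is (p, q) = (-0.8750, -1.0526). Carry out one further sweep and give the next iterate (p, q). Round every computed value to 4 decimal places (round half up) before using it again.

One sweep:
  p = (-7 - (4)·-1.0526) / (8) = -0.3487
  q = (-4 - (-0.8)·-0.8750) / (3.8) = -1.2368

(-0.3487, -1.2368)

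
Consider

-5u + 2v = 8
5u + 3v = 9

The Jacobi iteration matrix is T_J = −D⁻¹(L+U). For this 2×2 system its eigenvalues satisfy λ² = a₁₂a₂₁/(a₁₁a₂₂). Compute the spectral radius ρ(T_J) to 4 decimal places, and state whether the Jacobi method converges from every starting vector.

a₁₂a₂₁/(a₁₁a₂₂) = (2)·(5) / ((-5)·(3)) = -0.666667
ρ = √|-0.666667| = √0.666667 = 0.8165
ρ < 1, so Jacobi converges

0.8165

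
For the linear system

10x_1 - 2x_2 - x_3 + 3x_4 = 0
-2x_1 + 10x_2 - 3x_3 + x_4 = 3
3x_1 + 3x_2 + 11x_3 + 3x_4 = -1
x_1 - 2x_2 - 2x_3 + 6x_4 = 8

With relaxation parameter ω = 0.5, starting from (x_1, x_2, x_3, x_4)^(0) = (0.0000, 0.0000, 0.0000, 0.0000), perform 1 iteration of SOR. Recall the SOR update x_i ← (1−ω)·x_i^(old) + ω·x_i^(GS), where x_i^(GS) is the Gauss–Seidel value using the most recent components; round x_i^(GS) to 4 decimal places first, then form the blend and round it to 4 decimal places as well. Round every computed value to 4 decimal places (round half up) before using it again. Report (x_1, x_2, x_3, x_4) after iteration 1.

(0.0000, 0.1500, -0.0659, 0.6807)

Iteration 1:
  x_1: GS value = (0 - (-2)·0.0000 - (-1)·0.0000 - (3)·0.0000) / (10) = 0.0000;  x_1 ← (1−ω)·0.0000 + ω·0.0000 = 0.0000
  x_2: GS value = (3 - (-2)·0.0000 - (-3)·0.0000 - (1)·0.0000) / (10) = 0.3000;  x_2 ← (1−ω)·0.0000 + ω·0.3000 = 0.1500
  x_3: GS value = (-1 - (3)·0.0000 - (3)·0.1500 - (3)·0.0000) / (11) = -0.1318;  x_3 ← (1−ω)·0.0000 + ω·-0.1318 = -0.0659
  x_4: GS value = (8 - (1)·0.0000 - (-2)·0.1500 - (-2)·-0.0659) / (6) = 1.3614;  x_4 ← (1−ω)·0.0000 + ω·1.3614 = 0.6807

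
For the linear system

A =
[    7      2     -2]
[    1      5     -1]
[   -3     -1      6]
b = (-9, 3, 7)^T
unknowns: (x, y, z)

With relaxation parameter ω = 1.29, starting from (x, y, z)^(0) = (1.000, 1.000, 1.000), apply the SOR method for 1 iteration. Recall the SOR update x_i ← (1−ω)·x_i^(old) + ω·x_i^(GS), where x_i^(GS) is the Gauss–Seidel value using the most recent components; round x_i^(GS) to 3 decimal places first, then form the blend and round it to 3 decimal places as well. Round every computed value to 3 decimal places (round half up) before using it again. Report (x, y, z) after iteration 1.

Iteration 1:
  x: GS value = (-9 - (2)·1.000 - (-2)·1.000) / (7) = -1.286;  x ← (1−ω)·1.000 + ω·-1.286 = -1.949
  y: GS value = (3 - (1)·-1.949 - (-1)·1.000) / (5) = 1.190;  y ← (1−ω)·1.000 + ω·1.190 = 1.245
  z: GS value = (7 - (-3)·-1.949 - (-1)·1.245) / (6) = 0.400;  z ← (1−ω)·1.000 + ω·0.400 = 0.226

(-1.949, 1.245, 0.226)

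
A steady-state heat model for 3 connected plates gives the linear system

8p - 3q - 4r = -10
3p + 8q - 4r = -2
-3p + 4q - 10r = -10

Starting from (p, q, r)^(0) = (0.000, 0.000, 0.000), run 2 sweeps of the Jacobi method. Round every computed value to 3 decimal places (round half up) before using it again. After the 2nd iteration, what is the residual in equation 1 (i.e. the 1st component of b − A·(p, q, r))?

Iteration 1:
  p = (-10 - (-3)·0.000 - (-4)·0.000) / (8) = -1.250
  q = (-2 - (3)·0.000 - (-4)·0.000) / (8) = -0.250
  r = (-10 - (-3)·0.000 - (4)·0.000) / (-10) = 1.000
Iteration 2:
  p = (-10 - (-3)·-0.250 - (-4)·1.000) / (8) = -0.844
  q = (-2 - (3)·-1.250 - (-4)·1.000) / (8) = 0.719
  r = (-10 - (-3)·-1.250 - (4)·-0.250) / (-10) = 1.275
Residual b − A·x = (4.009, -0.120, -2.658)

4.009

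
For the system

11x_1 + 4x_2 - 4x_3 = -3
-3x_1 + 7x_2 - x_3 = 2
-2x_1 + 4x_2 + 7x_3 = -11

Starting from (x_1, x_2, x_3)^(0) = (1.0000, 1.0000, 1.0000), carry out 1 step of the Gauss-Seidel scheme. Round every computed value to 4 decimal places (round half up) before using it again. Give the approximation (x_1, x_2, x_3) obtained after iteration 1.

(-0.2727, 0.3117, -1.8275)

Iteration 1:
  x_1 = (-3 - (4)·1.0000 - (-4)·1.0000) / (11) = -0.2727
  x_2 = (2 - (-3)·-0.2727 - (-1)·1.0000) / (7) = 0.3117
  x_3 = (-11 - (-2)·-0.2727 - (4)·0.3117) / (7) = -1.8275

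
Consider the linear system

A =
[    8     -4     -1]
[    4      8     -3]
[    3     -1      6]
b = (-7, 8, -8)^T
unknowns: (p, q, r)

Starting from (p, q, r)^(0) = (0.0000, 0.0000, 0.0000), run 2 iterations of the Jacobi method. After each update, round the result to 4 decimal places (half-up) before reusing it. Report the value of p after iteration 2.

Iteration 1:
  p = (-7 - (-4)·0.0000 - (-1)·0.0000) / (8) = -0.8750
  q = (8 - (4)·0.0000 - (-3)·0.0000) / (8) = 1.0000
  r = (-8 - (3)·0.0000 - (-1)·0.0000) / (6) = -1.3333
Iteration 2:
  p = (-7 - (-4)·1.0000 - (-1)·-1.3333) / (8) = -0.5417
  q = (8 - (4)·-0.8750 - (-3)·-1.3333) / (8) = 0.9375
  r = (-8 - (3)·-0.8750 - (-1)·1.0000) / (6) = -0.7292

-0.5417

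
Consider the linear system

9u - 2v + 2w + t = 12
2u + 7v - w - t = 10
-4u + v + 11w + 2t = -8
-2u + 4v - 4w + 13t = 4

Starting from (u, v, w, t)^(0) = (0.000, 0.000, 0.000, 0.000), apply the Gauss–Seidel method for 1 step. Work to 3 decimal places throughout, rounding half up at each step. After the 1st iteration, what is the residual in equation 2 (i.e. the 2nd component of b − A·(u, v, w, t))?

Iteration 1:
  u = (12 - (-2)·0.000 - (2)·0.000 - (1)·0.000) / (9) = 1.333
  v = (10 - (2)·1.333 - (-1)·0.000 - (-1)·0.000) / (7) = 1.048
  w = (-8 - (-4)·1.333 - (1)·1.048 - (2)·0.000) / (11) = -0.338
  t = (4 - (-2)·1.333 - (4)·1.048 - (-4)·-0.338) / (13) = 0.086
Residual b − A·x = (2.689, -0.254, -0.170, 0.004)

-0.254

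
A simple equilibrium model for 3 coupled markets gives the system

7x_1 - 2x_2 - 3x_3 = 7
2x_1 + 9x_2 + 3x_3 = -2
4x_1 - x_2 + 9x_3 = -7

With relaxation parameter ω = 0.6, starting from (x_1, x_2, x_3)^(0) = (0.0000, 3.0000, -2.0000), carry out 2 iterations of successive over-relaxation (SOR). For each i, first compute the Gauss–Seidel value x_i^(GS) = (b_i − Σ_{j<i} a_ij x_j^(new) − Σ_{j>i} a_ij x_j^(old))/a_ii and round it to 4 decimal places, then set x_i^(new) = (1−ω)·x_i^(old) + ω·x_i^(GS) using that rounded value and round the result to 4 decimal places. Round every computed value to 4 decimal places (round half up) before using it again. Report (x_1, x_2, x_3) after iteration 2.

Iteration 1:
  x_1: GS value = (7 - (-2)·3.0000 - (-3)·-2.0000) / (7) = 1.0000;  x_1 ← (1−ω)·0.0000 + ω·1.0000 = 0.6000
  x_2: GS value = (-2 - (2)·0.6000 - (3)·-2.0000) / (9) = 0.3111;  x_2 ← (1−ω)·3.0000 + ω·0.3111 = 1.3867
  x_3: GS value = (-7 - (4)·0.6000 - (-1)·1.3867) / (9) = -0.8904;  x_3 ← (1−ω)·-2.0000 + ω·-0.8904 = -1.3342
Iteration 2:
  x_1: GS value = (7 - (-2)·1.3867 - (-3)·-1.3342) / (7) = 0.8244;  x_1 ← (1−ω)·0.6000 + ω·0.8244 = 0.7346
  x_2: GS value = (-2 - (2)·0.7346 - (3)·-1.3342) / (9) = 0.0593;  x_2 ← (1−ω)·1.3867 + ω·0.0593 = 0.5903
  x_3: GS value = (-7 - (4)·0.7346 - (-1)·0.5903) / (9) = -1.0387;  x_3 ← (1−ω)·-1.3342 + ω·-1.0387 = -1.1569

(0.7346, 0.5903, -1.1569)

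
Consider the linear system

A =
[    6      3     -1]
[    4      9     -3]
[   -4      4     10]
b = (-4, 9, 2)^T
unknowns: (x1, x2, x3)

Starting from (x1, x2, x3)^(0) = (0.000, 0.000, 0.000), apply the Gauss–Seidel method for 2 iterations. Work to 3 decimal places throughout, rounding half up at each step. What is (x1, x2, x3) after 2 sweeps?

Iteration 1:
  x1 = (-4 - (3)·0.000 - (-1)·0.000) / (6) = -0.667
  x2 = (9 - (4)·-0.667 - (-3)·0.000) / (9) = 1.296
  x3 = (2 - (-4)·-0.667 - (4)·1.296) / (10) = -0.585
Iteration 2:
  x1 = (-4 - (3)·1.296 - (-1)·-0.585) / (6) = -1.412
  x2 = (9 - (4)·-1.412 - (-3)·-0.585) / (9) = 1.433
  x3 = (2 - (-4)·-1.412 - (4)·1.433) / (10) = -0.938

(-1.412, 1.433, -0.938)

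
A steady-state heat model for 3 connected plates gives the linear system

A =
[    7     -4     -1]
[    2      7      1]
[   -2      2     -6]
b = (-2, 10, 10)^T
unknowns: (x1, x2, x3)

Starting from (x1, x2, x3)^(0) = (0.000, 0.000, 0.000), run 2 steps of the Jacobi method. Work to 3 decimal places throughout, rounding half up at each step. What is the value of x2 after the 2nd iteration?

Iteration 1:
  x1 = (-2 - (-4)·0.000 - (-1)·0.000) / (7) = -0.286
  x2 = (10 - (2)·0.000 - (1)·0.000) / (7) = 1.429
  x3 = (10 - (-2)·0.000 - (2)·0.000) / (-6) = -1.667
Iteration 2:
  x1 = (-2 - (-4)·1.429 - (-1)·-1.667) / (7) = 0.293
  x2 = (10 - (2)·-0.286 - (1)·-1.667) / (7) = 1.748
  x3 = (10 - (-2)·-0.286 - (2)·1.429) / (-6) = -1.095

1.748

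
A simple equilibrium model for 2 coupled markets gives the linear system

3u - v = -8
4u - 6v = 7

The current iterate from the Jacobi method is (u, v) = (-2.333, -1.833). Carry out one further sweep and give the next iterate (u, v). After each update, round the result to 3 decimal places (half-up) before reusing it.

(-3.278, -2.722)

One sweep:
  u = (-8 - (-1)·-1.833) / (3) = -3.278
  v = (7 - (4)·-2.333) / (-6) = -2.722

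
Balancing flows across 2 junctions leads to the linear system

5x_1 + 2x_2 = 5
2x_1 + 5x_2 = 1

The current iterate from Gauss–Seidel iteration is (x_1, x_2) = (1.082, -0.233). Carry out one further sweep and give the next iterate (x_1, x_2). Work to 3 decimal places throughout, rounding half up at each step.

One sweep:
  x_1 = (5 - (2)·-0.233) / (5) = 1.093
  x_2 = (1 - (2)·1.093) / (5) = -0.237

(1.093, -0.237)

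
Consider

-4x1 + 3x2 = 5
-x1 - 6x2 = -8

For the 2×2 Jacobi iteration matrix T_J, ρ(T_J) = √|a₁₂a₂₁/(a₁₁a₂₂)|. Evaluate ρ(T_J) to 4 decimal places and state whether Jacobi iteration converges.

a₁₂a₂₁/(a₁₁a₂₂) = (3)·(-1) / ((-4)·(-6)) = -0.125000
ρ = √|-0.125000| = √0.125000 = 0.3536
ρ < 1, so Jacobi converges

0.3536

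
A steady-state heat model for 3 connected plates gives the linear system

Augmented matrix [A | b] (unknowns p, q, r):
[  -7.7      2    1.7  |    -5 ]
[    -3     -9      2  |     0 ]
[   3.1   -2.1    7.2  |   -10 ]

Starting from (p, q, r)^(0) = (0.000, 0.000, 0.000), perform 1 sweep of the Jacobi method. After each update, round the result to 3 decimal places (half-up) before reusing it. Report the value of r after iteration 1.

-1.389

Iteration 1:
  p = (-5 - (2)·0.000 - (1.7)·0.000) / (-7.7) = 0.649
  q = (0 - (-3)·0.000 - (2)·0.000) / (-9) = 0.000
  r = (-10 - (3.1)·0.000 - (-2.1)·0.000) / (7.2) = -1.389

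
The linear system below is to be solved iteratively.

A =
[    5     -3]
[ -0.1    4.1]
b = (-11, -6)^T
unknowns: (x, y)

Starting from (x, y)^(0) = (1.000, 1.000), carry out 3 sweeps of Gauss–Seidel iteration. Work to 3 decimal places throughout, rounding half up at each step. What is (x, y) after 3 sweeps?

Iteration 1:
  x = (-11 - (-3)·1.000) / (5) = -1.600
  y = (-6 - (-0.1)·-1.600) / (4.1) = -1.502
Iteration 2:
  x = (-11 - (-3)·-1.502) / (5) = -3.101
  y = (-6 - (-0.1)·-3.101) / (4.1) = -1.539
Iteration 3:
  x = (-11 - (-3)·-1.539) / (5) = -3.123
  y = (-6 - (-0.1)·-3.123) / (4.1) = -1.540

(-3.123, -1.540)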